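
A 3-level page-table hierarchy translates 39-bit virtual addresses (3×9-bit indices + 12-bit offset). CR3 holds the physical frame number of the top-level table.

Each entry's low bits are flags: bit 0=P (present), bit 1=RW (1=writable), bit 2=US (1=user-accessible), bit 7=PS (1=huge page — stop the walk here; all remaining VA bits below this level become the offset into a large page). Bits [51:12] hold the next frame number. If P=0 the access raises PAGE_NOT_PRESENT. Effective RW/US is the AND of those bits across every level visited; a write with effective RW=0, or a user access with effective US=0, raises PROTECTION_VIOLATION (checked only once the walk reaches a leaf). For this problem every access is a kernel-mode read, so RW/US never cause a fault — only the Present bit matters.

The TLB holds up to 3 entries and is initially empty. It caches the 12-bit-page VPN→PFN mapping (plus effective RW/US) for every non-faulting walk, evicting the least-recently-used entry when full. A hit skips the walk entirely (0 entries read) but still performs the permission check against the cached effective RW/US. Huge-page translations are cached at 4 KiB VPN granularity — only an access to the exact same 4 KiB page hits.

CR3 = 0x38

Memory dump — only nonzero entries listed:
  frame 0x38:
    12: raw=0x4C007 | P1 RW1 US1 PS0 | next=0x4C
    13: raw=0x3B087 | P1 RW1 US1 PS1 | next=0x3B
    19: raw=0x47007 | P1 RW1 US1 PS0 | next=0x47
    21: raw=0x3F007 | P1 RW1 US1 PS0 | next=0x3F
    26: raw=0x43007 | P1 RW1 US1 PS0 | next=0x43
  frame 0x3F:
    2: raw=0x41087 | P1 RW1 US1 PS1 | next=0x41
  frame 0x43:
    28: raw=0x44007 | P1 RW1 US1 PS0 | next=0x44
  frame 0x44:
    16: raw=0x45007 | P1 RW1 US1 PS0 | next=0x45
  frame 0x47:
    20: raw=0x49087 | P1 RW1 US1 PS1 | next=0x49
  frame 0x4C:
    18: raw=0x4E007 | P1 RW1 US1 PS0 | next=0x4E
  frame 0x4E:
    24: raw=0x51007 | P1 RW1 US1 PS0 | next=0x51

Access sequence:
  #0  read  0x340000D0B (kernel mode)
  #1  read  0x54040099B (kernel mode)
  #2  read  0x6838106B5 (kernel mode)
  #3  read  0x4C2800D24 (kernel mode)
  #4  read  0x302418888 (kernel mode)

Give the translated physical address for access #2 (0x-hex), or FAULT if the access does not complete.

Per-access translation:
#0 VA=0x340000D0B (r,kernel):
  L0 @0x38[13] → 0x3B087  P=1,RW=1,US=1,PS=1
  ✓ 0x3BD0B (huge @L0)  — 1 lookups
#1 VA=0x54040099B (r,kernel):
  L0 @0x38[21] → 0x3F007  P=1,RW=1,US=1,PS=0
  L1 @0x3F[2] → 0x41087  P=1,RW=1,US=1,PS=1
  ✓ 0x4199B (huge @L1)  — 2 lookups
#2 VA=0x6838106B5 (r,kernel):
  L0 @0x38[26] → 0x43007  P=1,RW=1,US=1,PS=0
  L1 @0x43[28] → 0x44007  P=1,RW=1,US=1,PS=0
  L2 @0x44[16] → 0x45007  P=1,RW=1,US=1,PS=0
  ✓ 0x456B5  — 3 lookups
#3 VA=0x4C2800D24 (r,kernel):
  L0 @0x38[19] → 0x47007  P=1,RW=1,US=1,PS=0
  L1 @0x47[20] → 0x49087  P=1,RW=1,US=1,PS=1
  ✓ 0x49D24 (huge @L1)  — 2 lookups
#4 VA=0x302418888 (r,kernel):
  L0 @0x38[12] → 0x4C007  P=1,RW=1,US=1,PS=0
  L1 @0x4C[18] → 0x4E007  P=1,RW=1,US=1,PS=0
  L2 @0x4E[24] → 0x51007  P=1,RW=1,US=1,PS=0
  ✓ 0x51888  — 3 lookups

Access #2 PA: 0x456B5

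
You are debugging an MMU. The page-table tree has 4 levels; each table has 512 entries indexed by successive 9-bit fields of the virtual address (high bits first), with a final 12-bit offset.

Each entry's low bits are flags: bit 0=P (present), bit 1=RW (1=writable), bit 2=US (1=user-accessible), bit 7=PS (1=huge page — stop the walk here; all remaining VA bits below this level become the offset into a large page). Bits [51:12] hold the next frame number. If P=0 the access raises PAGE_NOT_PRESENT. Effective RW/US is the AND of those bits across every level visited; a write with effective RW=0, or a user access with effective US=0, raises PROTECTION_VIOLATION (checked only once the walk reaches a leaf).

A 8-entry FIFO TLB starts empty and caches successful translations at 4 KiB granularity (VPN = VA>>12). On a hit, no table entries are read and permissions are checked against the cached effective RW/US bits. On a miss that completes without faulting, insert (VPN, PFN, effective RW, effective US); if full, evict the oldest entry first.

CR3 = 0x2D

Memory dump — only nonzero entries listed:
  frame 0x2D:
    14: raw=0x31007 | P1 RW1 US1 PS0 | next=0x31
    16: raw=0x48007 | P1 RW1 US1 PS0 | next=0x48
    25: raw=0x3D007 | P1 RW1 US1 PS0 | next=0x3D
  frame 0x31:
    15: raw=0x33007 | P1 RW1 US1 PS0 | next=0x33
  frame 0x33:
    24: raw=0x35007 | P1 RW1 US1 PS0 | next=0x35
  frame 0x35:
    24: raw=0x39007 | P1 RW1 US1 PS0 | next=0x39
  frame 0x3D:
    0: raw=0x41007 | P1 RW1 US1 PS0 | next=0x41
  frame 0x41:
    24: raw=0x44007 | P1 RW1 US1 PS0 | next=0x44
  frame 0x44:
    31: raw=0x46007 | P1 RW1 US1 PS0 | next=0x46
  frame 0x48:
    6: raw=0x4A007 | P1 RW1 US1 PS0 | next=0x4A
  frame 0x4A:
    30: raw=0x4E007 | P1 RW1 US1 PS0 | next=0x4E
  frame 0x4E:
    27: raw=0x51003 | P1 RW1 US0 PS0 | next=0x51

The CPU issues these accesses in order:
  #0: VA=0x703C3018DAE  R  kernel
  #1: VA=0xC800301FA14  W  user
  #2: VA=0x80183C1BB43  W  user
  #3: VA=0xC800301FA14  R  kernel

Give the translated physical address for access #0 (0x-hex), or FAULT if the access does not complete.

Walk each access:
#0 VA=0x703C3018DAE (r,kernel):
  lvl0: tbl 0x2D, slot 14 ⇒ 0x31007 (P1/RW1/US1/PS0)
  lvl1: tbl 0x31, slot 15 ⇒ 0x33007 (P1/RW1/US1/PS0)
  lvl2: tbl 0x33, slot 24 ⇒ 0x35007 (P1/RW1/US1/PS0)
  lvl3: tbl 0x35, slot 24 ⇒ 0x39007 (P1/RW1/US1/PS0)
  ✓ 0x39DAE  — 4 lookups
#1 VA=0xC800301FA14 (w,user):
  lvl0: tbl 0x2D, slot 25 ⇒ 0x3D007 (P1/RW1/US1/PS0)
  lvl1: tbl 0x3D, slot 0 ⇒ 0x41007 (P1/RW1/US1/PS0)
  lvl2: tbl 0x41, slot 24 ⇒ 0x44007 (P1/RW1/US1/PS0)
  lvl3: tbl 0x44, slot 31 ⇒ 0x46007 (P1/RW1/US1/PS0)
  ✓ 0x46A14  — 4 lookups
#2 VA=0x80183C1BB43 (w,user):
  lvl0: tbl 0x2D, slot 16 ⇒ 0x48007 (P1/RW1/US1/PS0)
  lvl1: tbl 0x48, slot 6 ⇒ 0x4A007 (P1/RW1/US1/PS0)
  lvl2: tbl 0x4A, slot 30 ⇒ 0x4E007 (P1/RW1/US1/PS0)
  lvl3: tbl 0x4E, slot 27 ⇒ 0x51003 (P1/RW1/US0/PS0)
  → PROTECTION_VIOLATION  (4 entries read)
#3 VA=0xC800301FA14 (r,kernel):
  TLB hit vpn=0xC800301F → PA=0x46A14

Access #0 PA: 0x39DAE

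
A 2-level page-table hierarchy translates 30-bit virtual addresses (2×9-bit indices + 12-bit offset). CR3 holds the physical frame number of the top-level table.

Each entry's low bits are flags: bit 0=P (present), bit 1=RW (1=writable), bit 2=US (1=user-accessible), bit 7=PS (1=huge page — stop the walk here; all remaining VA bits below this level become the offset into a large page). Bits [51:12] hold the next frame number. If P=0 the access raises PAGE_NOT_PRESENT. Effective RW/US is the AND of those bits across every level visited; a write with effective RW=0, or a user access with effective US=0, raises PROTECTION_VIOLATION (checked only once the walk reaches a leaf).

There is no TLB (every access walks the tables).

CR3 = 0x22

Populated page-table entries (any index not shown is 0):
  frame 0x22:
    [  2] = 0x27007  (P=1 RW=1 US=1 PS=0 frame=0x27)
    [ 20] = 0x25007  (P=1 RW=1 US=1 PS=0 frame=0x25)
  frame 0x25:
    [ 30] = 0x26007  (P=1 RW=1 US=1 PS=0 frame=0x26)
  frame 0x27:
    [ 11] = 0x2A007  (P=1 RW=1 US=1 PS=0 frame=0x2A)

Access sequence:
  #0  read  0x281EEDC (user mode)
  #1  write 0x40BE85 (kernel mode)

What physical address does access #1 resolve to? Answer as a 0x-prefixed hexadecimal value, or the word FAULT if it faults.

Per-access translation:
#0 VA=0x281EEDC (r,user):
  L0 @0x22[20] → 0x25007  P=1,RW=1,US=1,PS=0
  L1 @0x25[30] → 0x26007  P=1,RW=1,US=1,PS=0
  → PA=0x26EDC  (2 entries read)
#1 VA=0x40BE85 (w,kernel):
  L0 @0x22[2] → 0x27007  P=1,RW=1,US=1,PS=0
  L1 @0x27[11] → 0x2A007  P=1,RW=1,US=1,PS=0
  → PA=0x2AE85  (2 entries read)

Access #1 PA: 0x2AE85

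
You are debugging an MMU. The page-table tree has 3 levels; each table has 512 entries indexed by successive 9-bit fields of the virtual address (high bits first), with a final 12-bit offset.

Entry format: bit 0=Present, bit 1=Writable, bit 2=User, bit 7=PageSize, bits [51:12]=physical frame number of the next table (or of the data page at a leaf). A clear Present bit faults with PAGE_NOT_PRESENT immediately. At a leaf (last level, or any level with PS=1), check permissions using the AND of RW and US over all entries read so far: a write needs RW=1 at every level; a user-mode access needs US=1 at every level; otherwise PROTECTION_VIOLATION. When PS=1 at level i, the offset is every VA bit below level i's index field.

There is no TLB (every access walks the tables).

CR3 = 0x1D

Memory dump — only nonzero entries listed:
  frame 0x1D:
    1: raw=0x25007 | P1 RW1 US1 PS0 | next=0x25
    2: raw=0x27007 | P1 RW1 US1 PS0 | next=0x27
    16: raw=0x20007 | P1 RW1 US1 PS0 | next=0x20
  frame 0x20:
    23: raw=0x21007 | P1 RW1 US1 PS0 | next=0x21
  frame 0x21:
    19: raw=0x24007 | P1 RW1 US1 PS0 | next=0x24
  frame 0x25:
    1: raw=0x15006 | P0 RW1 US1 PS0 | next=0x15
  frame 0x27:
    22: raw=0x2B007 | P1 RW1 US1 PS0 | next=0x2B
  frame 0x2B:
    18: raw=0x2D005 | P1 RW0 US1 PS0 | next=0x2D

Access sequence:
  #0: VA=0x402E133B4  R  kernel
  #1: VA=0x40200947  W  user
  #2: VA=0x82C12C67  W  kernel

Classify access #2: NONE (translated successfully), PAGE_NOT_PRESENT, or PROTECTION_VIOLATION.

Trace:
#0 VA=0x402E133B4 (r,kernel):
  L0: frame=0x1D idx=16 entry=0x20007 [P=1 RW=1 US=1 PS=0]
  L1: frame=0x20 idx=23 entry=0x21007 [P=1 RW=1 US=1 PS=0]
  L2: frame=0x21 idx=19 entry=0x24007 [P=1 RW=1 US=1 PS=0]
  → PA=0x243B4  (3 entries read)
#1 VA=0x40200947 (w,user):
  L0: frame=0x1D idx=1 entry=0x25007 [P=1 RW=1 US=1 PS=0]
  L1: frame=0x25 idx=1 entry=0x15006 [P=0 RW=1 US=1 PS=0]
  ✗ PAGE_NOT_PRESENT  [2 reads]
#2 VA=0x82C12C67 (w,kernel):
  L0: frame=0x1D idx=2 entry=0x27007 [P=1 RW=1 US=1 PS=0]
  L1: frame=0x27 idx=22 entry=0x2B007 [P=1 RW=1 US=1 PS=0]
  L2: frame=0x2B idx=18 entry=0x2D005 [P=1 RW=0 US=1 PS=0]
  ✗ PROTECTION_VIOLATION  [3 reads]

Access #2 fault: PROTECTION_VIOLATION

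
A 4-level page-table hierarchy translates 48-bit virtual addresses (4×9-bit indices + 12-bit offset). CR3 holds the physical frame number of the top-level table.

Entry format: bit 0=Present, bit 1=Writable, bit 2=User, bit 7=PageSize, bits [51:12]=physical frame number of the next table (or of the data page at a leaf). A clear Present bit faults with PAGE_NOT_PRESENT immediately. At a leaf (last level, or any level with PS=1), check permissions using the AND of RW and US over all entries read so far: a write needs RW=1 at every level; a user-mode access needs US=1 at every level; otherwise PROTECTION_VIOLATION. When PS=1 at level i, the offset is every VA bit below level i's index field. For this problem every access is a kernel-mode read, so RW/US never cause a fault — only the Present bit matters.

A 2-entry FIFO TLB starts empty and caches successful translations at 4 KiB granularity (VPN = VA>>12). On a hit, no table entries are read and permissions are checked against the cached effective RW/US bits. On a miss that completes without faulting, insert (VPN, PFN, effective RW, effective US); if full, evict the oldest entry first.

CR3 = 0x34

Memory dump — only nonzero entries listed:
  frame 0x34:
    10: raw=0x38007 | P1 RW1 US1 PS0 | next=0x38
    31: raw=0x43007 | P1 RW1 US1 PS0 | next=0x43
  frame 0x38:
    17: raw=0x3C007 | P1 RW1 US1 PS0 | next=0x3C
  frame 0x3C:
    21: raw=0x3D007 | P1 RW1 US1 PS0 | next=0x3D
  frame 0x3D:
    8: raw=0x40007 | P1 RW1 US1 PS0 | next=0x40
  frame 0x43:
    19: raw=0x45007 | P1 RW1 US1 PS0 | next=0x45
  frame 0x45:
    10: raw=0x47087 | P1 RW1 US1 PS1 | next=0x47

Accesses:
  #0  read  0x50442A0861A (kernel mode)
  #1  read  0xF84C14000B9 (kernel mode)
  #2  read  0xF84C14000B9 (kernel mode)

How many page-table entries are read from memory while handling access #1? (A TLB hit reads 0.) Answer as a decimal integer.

Walk each access:
#0 VA=0x50442A0861A (r,kernel):
  L0: frame=0x34 idx=10 entry=0x38007 [P=1 RW=1 US=1 PS=0]
  L1: frame=0x38 idx=17 entry=0x3C007 [P=1 RW=1 US=1 PS=0]
  L2: frame=0x3C idx=21 entry=0x3D007 [P=1 RW=1 US=1 PS=0]
  L3: frame=0x3D idx=8 entry=0x40007 [P=1 RW=1 US=1 PS=0]
  ✓ 0x4061A  — 4 lookups
#1 VA=0xF84C14000B9 (r,kernel):
  L0: frame=0x34 idx=31 entry=0x43007 [P=1 RW=1 US=1 PS=0]
  L1: frame=0x43 idx=19 entry=0x45007 [P=1 RW=1 US=1 PS=0]
  L2: frame=0x45 idx=10 entry=0x47087 [P=1 RW=1 US=1 PS=1]
  ✓ 0x470B9 (huge @L2)  — 3 lookups
#2 VA=0xF84C14000B9 (r,kernel):
  TLB hit vpn=0xF84C1400 → PA=0x470B9

Entries read for #1: 3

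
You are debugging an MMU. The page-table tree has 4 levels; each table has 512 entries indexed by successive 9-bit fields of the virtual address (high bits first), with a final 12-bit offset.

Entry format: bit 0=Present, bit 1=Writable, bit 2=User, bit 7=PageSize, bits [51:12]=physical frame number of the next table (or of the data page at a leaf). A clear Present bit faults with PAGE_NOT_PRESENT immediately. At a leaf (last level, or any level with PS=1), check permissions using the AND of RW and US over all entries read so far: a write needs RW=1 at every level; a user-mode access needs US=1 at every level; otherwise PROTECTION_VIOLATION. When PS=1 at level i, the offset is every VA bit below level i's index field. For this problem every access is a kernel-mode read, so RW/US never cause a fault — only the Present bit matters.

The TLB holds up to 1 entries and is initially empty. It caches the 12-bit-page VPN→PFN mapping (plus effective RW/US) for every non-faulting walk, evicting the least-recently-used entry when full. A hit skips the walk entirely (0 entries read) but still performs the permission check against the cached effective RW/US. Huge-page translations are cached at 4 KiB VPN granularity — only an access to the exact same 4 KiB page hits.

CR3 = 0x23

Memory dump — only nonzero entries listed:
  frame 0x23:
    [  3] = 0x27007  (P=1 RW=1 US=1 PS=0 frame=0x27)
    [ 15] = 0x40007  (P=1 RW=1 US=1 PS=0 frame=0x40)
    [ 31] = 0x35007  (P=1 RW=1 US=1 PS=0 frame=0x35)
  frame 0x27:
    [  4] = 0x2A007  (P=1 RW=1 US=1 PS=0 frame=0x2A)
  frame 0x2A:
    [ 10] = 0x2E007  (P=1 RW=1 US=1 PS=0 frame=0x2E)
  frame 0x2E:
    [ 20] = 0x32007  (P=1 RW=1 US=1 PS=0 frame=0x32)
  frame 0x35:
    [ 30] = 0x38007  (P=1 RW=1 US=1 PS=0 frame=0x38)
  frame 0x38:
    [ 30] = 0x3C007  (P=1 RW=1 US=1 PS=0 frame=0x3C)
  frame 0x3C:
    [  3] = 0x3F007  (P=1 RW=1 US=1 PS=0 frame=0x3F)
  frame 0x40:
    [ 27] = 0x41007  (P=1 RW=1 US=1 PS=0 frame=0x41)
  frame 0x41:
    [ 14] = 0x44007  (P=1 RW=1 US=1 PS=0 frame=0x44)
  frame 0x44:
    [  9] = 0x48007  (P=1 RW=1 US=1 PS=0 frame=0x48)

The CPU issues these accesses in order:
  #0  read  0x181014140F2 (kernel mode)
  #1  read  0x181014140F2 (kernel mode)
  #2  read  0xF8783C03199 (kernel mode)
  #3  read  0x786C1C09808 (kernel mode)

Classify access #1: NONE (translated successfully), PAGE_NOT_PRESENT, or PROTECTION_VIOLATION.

Per-access translation:
#0 VA=0x181014140F2 (r,kernel):
  [0] read 0x23 idx=3: raw=0x27007 flags P=1 W=1 U=1 S=0
  [1] read 0x27 idx=4: raw=0x2A007 flags P=1 W=1 U=1 S=0
  [2] read 0x2A idx=10: raw=0x2E007 flags P=1 W=1 U=1 S=0
  [3] read 0x2E idx=20: raw=0x32007 flags P=1 W=1 U=1 S=0
  ✓ 0x320F2  — 4 lookups
#1 VA=0x181014140F2 (r,kernel):
  TLB hit vpn=0x18101414 → PA=0x320F2
#2 VA=0xF8783C03199 (r,kernel):
  [0] read 0x23 idx=31: raw=0x35007 flags P=1 W=1 U=1 S=0
  [1] read 0x35 idx=30: raw=0x38007 flags P=1 W=1 U=1 S=0
  [2] read 0x38 idx=30: raw=0x3C007 flags P=1 W=1 U=1 S=0
  [3] read 0x3C idx=3: raw=0x3F007 flags P=1 W=1 U=1 S=0
  ✓ 0x3F199  — 4 lookups
#3 VA=0x786C1C09808 (r,kernel):
  [0] read 0x23 idx=15: raw=0x40007 flags P=1 W=1 U=1 S=0
  [1] read 0x40 idx=27: raw=0x41007 flags P=1 W=1 U=1 S=0
  [2] read 0x41 idx=14: raw=0x44007 flags P=1 W=1 U=1 S=0
  [3] read 0x44 idx=9: raw=0x48007 flags P=1 W=1 U=1 S=0
  ✓ 0x48808  — 4 lookups

Access #1 fault: NONE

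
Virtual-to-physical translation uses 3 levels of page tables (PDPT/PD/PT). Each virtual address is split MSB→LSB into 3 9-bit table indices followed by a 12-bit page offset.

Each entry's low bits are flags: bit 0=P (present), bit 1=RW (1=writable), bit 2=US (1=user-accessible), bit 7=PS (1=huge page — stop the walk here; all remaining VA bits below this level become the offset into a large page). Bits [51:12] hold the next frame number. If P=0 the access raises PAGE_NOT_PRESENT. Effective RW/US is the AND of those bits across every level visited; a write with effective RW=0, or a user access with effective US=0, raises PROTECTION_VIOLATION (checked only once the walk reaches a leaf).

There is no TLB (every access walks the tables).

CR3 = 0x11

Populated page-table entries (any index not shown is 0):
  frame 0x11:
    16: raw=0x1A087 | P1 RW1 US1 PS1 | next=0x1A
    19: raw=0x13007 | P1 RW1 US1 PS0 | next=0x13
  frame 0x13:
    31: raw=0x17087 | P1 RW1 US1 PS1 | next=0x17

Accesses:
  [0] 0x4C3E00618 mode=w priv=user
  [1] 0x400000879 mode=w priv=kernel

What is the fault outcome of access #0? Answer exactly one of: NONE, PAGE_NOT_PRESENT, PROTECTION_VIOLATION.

Walk each access:
#0 VA=0x4C3E00618 (w,user):
  lvl0: tbl 0x11, slot 19 ⇒ 0x13007 (P1/RW1/US1/PS0)
  lvl1: tbl 0x13, slot 31 ⇒ 0x17087 (P1/RW1/US1/PS1)
  ⇒ phys 0x17618 (huge @L1)  [2 reads]
#1 VA=0x400000879 (w,kernel):
  lvl0: tbl 0x11, slot 16 ⇒ 0x1A087 (P1/RW1/US1/PS1)
  ⇒ phys 0x1A879 (huge @L0)  [1 reads]

Access #0 fault: NONE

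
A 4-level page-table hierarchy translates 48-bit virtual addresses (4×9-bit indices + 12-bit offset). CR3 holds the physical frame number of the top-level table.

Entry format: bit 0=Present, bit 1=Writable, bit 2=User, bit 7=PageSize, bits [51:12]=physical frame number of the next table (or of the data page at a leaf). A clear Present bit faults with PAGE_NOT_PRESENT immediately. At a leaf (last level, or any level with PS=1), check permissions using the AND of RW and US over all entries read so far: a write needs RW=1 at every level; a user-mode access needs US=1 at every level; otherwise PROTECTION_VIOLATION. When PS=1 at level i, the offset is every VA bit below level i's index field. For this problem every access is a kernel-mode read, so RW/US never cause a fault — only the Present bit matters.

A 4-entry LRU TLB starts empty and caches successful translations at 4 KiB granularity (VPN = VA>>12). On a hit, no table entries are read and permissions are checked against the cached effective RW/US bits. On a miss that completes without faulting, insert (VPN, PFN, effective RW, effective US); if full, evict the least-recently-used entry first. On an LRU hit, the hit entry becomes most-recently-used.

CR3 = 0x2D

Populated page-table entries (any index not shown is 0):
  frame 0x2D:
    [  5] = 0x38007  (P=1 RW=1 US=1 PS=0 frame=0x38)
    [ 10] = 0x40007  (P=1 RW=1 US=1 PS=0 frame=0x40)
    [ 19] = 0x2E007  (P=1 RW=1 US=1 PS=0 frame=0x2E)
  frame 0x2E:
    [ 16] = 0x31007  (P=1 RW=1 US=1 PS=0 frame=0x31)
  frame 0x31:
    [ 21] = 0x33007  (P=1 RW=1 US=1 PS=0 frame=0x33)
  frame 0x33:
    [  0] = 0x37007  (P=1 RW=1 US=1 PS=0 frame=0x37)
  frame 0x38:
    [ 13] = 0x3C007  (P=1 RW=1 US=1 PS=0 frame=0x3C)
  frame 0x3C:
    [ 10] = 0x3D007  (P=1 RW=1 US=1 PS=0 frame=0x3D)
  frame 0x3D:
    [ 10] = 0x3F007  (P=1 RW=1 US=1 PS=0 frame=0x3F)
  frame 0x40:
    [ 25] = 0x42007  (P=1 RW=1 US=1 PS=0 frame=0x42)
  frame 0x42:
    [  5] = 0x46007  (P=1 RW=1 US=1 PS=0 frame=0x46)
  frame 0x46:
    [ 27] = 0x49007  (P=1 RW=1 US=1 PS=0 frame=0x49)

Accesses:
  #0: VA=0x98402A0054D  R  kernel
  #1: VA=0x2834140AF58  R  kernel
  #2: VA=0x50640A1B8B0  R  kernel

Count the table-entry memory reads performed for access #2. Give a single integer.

Walk each access:
#0 VA=0x98402A0054D (r,kernel):
  L0 @0x2D[19] → 0x2E007  P=1,RW=1,US=1,PS=0
  L1 @0x2E[16] → 0x31007  P=1,RW=1,US=1,PS=0
  L2 @0x31[21] → 0x33007  P=1,RW=1,US=1,PS=0
  L3 @0x33[0] → 0x37007  P=1,RW=1,US=1,PS=0
  ✓ 0x3754D  — 4 lookups
#1 VA=0x2834140AF58 (r,kernel):
  L0 @0x2D[5] → 0x38007  P=1,RW=1,US=1,PS=0
  L1 @0x38[13] → 0x3C007  P=1,RW=1,US=1,PS=0
  L2 @0x3C[10] → 0x3D007  P=1,RW=1,US=1,PS=0
  L3 @0x3D[10] → 0x3F007  P=1,RW=1,US=1,PS=0
  ✓ 0x3FF58  — 4 lookups
#2 VA=0x50640A1B8B0 (r,kernel):
  L0 @0x2D[10] → 0x40007  P=1,RW=1,US=1,PS=0
  L1 @0x40[25] → 0x42007  P=1,RW=1,US=1,PS=0
  L2 @0x42[5] → 0x46007  P=1,RW=1,US=1,PS=0
  L3 @0x46[27] → 0x49007  P=1,RW=1,US=1,PS=0
  ✓ 0x498B0  — 4 lookups

Entries read for #2: 4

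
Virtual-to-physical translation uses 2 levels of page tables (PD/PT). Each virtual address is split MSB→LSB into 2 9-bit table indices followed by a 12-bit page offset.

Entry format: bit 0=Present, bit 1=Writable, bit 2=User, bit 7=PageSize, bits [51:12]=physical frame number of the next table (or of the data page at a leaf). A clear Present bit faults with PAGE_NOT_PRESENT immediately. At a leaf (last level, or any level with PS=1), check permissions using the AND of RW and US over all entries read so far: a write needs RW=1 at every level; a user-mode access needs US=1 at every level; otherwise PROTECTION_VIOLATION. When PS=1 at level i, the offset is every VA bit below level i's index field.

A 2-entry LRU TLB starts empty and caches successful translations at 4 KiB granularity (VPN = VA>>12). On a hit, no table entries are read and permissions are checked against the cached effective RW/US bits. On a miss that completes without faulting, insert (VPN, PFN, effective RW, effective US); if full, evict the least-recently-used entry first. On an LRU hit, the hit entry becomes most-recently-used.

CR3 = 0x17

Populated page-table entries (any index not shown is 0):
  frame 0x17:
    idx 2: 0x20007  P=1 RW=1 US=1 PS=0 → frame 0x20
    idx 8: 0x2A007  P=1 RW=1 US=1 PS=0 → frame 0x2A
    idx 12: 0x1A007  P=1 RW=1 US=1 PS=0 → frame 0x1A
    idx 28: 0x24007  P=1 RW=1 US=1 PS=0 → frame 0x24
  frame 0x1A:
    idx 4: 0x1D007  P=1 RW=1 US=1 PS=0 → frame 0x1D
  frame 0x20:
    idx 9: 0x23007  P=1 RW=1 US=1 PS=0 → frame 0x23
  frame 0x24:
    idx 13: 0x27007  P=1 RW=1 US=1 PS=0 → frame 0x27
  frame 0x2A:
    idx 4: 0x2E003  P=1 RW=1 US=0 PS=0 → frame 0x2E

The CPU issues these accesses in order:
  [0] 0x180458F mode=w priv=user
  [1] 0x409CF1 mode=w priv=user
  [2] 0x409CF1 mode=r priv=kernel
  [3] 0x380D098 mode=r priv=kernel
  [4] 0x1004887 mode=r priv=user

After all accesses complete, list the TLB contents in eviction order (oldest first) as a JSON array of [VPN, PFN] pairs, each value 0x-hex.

Trace:
#0 VA=0x180458F (w,user):
  [0] read 0x17 idx=12: raw=0x1A007 flags P=1 W=1 U=1 S=0
  [1] read 0x1A idx=4: raw=0x1D007 flags P=1 W=1 U=1 S=0
  ⇒ phys 0x1D58F  [2 reads]
#1 VA=0x409CF1 (w,user):
  [0] read 0x17 idx=2: raw=0x20007 flags P=1 W=1 U=1 S=0
  [1] read 0x20 idx=9: raw=0x23007 flags P=1 W=1 U=1 S=0
  ⇒ phys 0x23CF1  [2 reads]
#2 VA=0x409CF1 (r,kernel):
  TLB hit vpn=0x409 → PA=0x23CF1
#3 VA=0x380D098 (r,kernel):
  [0] read 0x17 idx=28: raw=0x24007 flags P=1 W=1 U=1 S=0
  [1] read 0x24 idx=13: raw=0x27007 flags P=1 W=1 U=1 S=0
  ⇒ phys 0x27098  [2 reads]
#4 VA=0x1004887 (r,user):
  [0] read 0x17 idx=8: raw=0x2A007 flags P=1 W=1 U=1 S=0
  [1] read 0x2A idx=4: raw=0x2E003 flags P=1 W=1 U=0 S=0
  ✗ PROTECTION_VIOLATION  [2 reads]

TLB: [["0x409", "0x23"], ["0x380D", "0x27"]]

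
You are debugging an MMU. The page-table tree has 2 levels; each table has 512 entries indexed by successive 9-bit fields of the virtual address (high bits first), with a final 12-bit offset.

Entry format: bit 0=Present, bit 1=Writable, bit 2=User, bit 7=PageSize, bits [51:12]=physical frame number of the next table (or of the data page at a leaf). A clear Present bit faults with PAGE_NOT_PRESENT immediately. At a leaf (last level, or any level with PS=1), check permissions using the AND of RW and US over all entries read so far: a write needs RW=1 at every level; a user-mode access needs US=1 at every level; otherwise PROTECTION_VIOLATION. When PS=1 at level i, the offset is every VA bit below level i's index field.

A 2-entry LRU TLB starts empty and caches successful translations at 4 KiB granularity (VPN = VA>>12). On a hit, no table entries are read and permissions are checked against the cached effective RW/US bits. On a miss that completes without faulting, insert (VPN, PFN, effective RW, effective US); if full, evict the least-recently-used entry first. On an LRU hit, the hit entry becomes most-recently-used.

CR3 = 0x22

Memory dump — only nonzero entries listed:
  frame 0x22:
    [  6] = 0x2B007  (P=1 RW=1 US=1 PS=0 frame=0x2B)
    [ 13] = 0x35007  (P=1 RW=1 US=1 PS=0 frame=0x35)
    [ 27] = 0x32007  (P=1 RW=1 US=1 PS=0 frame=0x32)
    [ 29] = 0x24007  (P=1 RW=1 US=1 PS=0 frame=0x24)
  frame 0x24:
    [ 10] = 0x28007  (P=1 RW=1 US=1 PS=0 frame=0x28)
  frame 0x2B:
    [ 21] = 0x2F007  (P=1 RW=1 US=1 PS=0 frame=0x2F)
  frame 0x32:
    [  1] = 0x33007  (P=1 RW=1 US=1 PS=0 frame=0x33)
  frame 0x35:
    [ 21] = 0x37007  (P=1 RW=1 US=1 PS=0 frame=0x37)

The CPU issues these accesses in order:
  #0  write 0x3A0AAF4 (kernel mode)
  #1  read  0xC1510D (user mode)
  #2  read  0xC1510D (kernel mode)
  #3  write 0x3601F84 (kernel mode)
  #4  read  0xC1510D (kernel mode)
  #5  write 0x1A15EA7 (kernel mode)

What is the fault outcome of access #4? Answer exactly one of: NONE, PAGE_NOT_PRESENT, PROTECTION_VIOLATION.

Trace:
#0 VA=0x3A0AAF4 (w,kernel):
  lvl0: tbl 0x22, slot 29 ⇒ 0x24007 (P1/RW1/US1/PS0)
  lvl1: tbl 0x24, slot 10 ⇒ 0x28007 (P1/RW1/US1/PS0)
  ⇒ phys 0x28AF4  [2 reads]
#1 VA=0xC1510D (r,user):
  lvl0: tbl 0x22, slot 6 ⇒ 0x2B007 (P1/RW1/US1/PS0)
  lvl1: tbl 0x2B, slot 21 ⇒ 0x2F007 (P1/RW1/US1/PS0)
  ⇒ phys 0x2F10D  [2 reads]
#2 VA=0xC1510D (r,kernel):
  TLB hit vpn=0xC15 → PA=0x2F10D
#3 VA=0x3601F84 (w,kernel):
  lvl0: tbl 0x22, slot 27 ⇒ 0x32007 (P1/RW1/US1/PS0)
  lvl1: tbl 0x32, slot 1 ⇒ 0x33007 (P1/RW1/US1/PS0)
  ⇒ phys 0x33F84  [2 reads]
#4 VA=0xC1510D (r,kernel):
  TLB hit vpn=0xC15 → PA=0x2F10D
#5 VA=0x1A15EA7 (w,kernel):
  lvl0: tbl 0x22, slot 13 ⇒ 0x35007 (P1/RW1/US1/PS0)
  lvl1: tbl 0x35, slot 21 ⇒ 0x37007 (P1/RW1/US1/PS0)
  ⇒ phys 0x37EA7  [2 reads]

Access #4 fault: NONE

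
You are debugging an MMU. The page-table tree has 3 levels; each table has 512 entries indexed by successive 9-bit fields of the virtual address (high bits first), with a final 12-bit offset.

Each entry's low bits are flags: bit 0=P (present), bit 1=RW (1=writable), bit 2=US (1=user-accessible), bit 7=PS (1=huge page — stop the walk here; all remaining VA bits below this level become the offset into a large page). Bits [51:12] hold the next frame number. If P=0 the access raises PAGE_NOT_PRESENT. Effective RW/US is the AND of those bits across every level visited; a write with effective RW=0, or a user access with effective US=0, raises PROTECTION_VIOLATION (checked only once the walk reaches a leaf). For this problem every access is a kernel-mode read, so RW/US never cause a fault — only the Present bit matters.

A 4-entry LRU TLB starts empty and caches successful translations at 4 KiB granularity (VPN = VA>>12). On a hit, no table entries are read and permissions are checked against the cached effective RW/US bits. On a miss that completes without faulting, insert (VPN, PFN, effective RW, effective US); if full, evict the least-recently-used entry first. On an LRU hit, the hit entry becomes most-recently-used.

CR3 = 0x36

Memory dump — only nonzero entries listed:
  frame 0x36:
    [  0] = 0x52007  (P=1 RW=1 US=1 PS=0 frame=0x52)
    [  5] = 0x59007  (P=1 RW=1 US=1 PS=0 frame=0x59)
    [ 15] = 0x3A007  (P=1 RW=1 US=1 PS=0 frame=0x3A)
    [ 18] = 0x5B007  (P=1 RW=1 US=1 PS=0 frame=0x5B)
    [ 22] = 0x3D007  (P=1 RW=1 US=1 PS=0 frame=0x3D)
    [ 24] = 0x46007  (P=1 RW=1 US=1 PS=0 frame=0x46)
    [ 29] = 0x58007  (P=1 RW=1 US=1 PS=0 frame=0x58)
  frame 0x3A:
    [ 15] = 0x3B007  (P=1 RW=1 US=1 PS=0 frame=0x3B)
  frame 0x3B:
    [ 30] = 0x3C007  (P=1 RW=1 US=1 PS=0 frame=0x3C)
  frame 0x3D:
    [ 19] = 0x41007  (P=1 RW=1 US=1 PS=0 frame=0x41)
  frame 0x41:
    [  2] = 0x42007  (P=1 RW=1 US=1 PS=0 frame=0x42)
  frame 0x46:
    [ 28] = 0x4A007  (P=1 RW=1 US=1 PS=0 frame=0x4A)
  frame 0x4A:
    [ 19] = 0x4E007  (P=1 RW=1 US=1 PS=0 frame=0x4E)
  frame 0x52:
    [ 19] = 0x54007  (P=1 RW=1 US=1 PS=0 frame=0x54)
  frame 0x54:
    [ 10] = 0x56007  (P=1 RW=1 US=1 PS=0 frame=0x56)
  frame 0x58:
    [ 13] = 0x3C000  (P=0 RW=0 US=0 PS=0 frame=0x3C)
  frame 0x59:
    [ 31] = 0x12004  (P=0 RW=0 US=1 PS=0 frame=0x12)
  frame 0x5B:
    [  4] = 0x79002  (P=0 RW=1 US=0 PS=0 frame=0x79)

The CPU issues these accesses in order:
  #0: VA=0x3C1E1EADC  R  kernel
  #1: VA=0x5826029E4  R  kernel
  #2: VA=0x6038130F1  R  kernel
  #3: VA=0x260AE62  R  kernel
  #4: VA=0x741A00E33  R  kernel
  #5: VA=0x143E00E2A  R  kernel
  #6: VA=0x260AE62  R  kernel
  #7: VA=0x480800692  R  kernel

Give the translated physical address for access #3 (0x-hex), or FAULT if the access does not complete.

Walk each access:
#0 VA=0x3C1E1EADC (r,kernel):
  [0] read 0x36 idx=15: raw=0x3A007 flags P=1 W=1 U=1 S=0
  [1] read 0x3A idx=15: raw=0x3B007 flags P=1 W=1 U=1 S=0
  [2] read 0x3B idx=30: raw=0x3C007 flags P=1 W=1 U=1 S=0
  → PA=0x3CADC  (3 entries read)
#1 VA=0x5826029E4 (r,kernel):
  [0] read 0x36 idx=22: raw=0x3D007 flags P=1 W=1 U=1 S=0
  [1] read 0x3D idx=19: raw=0x41007 flags P=1 W=1 U=1 S=0
  [2] read 0x41 idx=2: raw=0x42007 flags P=1 W=1 U=1 S=0
  → PA=0x429E4  (3 entries read)
#2 VA=0x6038130F1 (r,kernel):
  [0] read 0x36 idx=24: raw=0x46007 flags P=1 W=1 U=1 S=0
  [1] read 0x46 idx=28: raw=0x4A007 flags P=1 W=1 U=1 S=0
  [2] read 0x4A idx=19: raw=0x4E007 flags P=1 W=1 U=1 S=0
  → PA=0x4E0F1  (3 entries read)
#3 VA=0x260AE62 (r,kernel):
  [0] read 0x36 idx=0: raw=0x52007 flags P=1 W=1 U=1 S=0
  [1] read 0x52 idx=19: raw=0x54007 flags P=1 W=1 U=1 S=0
  [2] read 0x54 idx=10: raw=0x56007 flags P=1 W=1 U=1 S=0
  → PA=0x56E62  (3 entries read)
#4 VA=0x741A00E33 (r,kernel):
  [0] read 0x36 idx=29: raw=0x58007 flags P=1 W=1 U=1 S=0
  [1] read 0x58 idx=13: raw=0x3C000 flags P=0 W=0 U=0 S=0
  ⇒ fault: PAGE_NOT_PRESENT  — 2 lookups
#5 VA=0x143E00E2A (r,kernel):
  [0] read 0x36 idx=5: raw=0x59007 flags P=1 W=1 U=1 S=0
  [1] read 0x59 idx=31: raw=0x12004 flags P=0 W=0 U=1 S=0
  ⇒ fault: PAGE_NOT_PRESENT  — 2 lookups
#6 VA=0x260AE62 (r,kernel):
  TLB hit vpn=0x260A → PA=0x56E62
#7 VA=0x480800692 (r,kernel):
  [0] read 0x36 idx=18: raw=0x5B007 flags P=1 W=1 U=1 S=0
  [1] read 0x5B idx=4: raw=0x79002 flags P=0 W=1 U=0 S=0
  ⇒ fault: PAGE_NOT_PRESENT  — 2 lookups

Access #3 PA: 0x56E62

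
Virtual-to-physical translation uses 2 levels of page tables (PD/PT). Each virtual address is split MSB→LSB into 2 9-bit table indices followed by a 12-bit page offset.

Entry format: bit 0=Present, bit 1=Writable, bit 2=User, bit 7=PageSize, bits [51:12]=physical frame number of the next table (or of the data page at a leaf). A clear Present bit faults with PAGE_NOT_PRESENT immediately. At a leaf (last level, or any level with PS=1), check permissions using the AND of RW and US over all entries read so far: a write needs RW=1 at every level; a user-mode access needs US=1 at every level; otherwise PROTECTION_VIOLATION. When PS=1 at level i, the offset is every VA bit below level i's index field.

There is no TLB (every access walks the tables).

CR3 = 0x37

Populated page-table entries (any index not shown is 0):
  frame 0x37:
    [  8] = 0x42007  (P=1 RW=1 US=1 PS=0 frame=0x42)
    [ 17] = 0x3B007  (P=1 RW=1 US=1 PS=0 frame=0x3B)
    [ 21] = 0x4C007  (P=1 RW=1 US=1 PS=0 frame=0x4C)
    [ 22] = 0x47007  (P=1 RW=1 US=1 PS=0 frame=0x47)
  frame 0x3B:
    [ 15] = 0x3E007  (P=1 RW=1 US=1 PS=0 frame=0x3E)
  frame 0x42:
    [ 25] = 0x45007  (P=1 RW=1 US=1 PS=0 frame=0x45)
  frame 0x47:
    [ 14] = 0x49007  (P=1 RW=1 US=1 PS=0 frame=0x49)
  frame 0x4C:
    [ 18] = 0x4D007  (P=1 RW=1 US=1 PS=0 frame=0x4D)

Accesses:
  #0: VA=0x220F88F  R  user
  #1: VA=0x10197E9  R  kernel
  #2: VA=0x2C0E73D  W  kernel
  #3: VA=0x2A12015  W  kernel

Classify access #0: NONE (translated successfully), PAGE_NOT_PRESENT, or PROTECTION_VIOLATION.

Trace:
#0 VA=0x220F88F (r,user):
  L0 @0x37[17] → 0x3B007  P=1,RW=1,US=1,PS=0
  L1 @0x3B[15] → 0x3E007  P=1,RW=1,US=1,PS=0
  → PA=0x3E88F  (2 entries read)
#1 VA=0x10197E9 (r,kernel):
  L0 @0x37[8] → 0x42007  P=1,RW=1,US=1,PS=0
  L1 @0x42[25] → 0x45007  P=1,RW=1,US=1,PS=0
  → PA=0x457E9  (2 entries read)
#2 VA=0x2C0E73D (w,kernel):
  L0 @0x37[22] → 0x47007  P=1,RW=1,US=1,PS=0
  L1 @0x47[14] → 0x49007  P=1,RW=1,US=1,PS=0
  → PA=0x4973D  (2 entries read)
#3 VA=0x2A12015 (w,kernel):
  L0 @0x37[21] → 0x4C007  P=1,RW=1,US=1,PS=0
  L1 @0x4C[18] → 0x4D007  P=1,RW=1,US=1,PS=0
  → PA=0x4D015  (2 entries read)

Access #0 fault: NONE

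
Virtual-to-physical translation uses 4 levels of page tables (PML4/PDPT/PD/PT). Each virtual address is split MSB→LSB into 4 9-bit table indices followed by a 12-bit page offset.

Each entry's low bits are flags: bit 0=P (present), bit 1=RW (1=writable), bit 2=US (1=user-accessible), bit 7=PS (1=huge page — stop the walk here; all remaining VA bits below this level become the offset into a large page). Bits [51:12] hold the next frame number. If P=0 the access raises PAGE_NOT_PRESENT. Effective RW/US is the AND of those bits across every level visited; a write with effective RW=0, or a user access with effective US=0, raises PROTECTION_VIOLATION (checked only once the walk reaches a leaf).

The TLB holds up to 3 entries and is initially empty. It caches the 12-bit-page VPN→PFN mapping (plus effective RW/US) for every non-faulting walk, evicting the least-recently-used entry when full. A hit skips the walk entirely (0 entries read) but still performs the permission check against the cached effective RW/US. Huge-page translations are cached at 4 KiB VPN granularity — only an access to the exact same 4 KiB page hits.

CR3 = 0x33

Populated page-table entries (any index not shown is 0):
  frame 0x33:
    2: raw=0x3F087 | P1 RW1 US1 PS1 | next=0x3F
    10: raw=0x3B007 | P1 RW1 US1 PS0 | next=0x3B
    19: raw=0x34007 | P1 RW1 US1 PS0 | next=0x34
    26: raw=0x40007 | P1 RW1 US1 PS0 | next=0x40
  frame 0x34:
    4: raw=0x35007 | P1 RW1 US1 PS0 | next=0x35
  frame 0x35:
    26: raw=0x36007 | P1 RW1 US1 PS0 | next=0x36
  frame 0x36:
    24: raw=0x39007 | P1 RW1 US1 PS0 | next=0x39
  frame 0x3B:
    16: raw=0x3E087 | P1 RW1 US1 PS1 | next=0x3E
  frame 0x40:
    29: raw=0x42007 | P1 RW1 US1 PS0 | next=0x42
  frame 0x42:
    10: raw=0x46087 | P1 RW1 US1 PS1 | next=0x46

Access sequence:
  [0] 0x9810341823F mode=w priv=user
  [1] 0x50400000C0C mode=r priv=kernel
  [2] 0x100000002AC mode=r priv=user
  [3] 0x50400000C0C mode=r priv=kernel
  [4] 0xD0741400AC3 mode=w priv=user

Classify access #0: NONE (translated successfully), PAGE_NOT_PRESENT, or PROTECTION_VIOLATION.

Trace:
#0 VA=0x9810341823F (w,user):
  L0: frame=0x33 idx=19 entry=0x34007 [P=1 RW=1 US=1 PS=0]
  L1: frame=0x34 idx=4 entry=0x35007 [P=1 RW=1 US=1 PS=0]
  L2: frame=0x35 idx=26 entry=0x36007 [P=1 RW=1 US=1 PS=0]
  L3: frame=0x36 idx=24 entry=0x39007 [P=1 RW=1 US=1 PS=0]
  ⇒ phys 0x3923F  [4 reads]
#1 VA=0x50400000C0C (r,kernel):
  L0: frame=0x33 idx=10 entry=0x3B007 [P=1 RW=1 US=1 PS=0]
  L1: frame=0x3B idx=16 entry=0x3E087 [P=1 RW=1 US=1 PS=1]
  ⇒ phys 0x3EC0C (huge @L1)  [2 reads]
#2 VA=0x100000002AC (r,user):
  L0: frame=0x33 idx=2 entry=0x3F087 [P=1 RW=1 US=1 PS=1]
  ⇒ phys 0x3F2AC (huge @L0)  [1 reads]
#3 VA=0x50400000C0C (r,kernel):
  TLB hit vpn=0x50400000 → PA=0x3EC0C
#4 VA=0xD0741400AC3 (w,user):
  L0: frame=0x33 idx=26 entry=0x40007 [P=1 RW=1 US=1 PS=0]
  L1: frame=0x40 idx=29 entry=0x42007 [P=1 RW=1 US=1 PS=0]
  L2: frame=0x42 idx=10 entry=0x46087 [P=1 RW=1 US=1 PS=1]
  ⇒ phys 0x46AC3 (huge @L2)  [3 reads]

Access #0 fault: NONE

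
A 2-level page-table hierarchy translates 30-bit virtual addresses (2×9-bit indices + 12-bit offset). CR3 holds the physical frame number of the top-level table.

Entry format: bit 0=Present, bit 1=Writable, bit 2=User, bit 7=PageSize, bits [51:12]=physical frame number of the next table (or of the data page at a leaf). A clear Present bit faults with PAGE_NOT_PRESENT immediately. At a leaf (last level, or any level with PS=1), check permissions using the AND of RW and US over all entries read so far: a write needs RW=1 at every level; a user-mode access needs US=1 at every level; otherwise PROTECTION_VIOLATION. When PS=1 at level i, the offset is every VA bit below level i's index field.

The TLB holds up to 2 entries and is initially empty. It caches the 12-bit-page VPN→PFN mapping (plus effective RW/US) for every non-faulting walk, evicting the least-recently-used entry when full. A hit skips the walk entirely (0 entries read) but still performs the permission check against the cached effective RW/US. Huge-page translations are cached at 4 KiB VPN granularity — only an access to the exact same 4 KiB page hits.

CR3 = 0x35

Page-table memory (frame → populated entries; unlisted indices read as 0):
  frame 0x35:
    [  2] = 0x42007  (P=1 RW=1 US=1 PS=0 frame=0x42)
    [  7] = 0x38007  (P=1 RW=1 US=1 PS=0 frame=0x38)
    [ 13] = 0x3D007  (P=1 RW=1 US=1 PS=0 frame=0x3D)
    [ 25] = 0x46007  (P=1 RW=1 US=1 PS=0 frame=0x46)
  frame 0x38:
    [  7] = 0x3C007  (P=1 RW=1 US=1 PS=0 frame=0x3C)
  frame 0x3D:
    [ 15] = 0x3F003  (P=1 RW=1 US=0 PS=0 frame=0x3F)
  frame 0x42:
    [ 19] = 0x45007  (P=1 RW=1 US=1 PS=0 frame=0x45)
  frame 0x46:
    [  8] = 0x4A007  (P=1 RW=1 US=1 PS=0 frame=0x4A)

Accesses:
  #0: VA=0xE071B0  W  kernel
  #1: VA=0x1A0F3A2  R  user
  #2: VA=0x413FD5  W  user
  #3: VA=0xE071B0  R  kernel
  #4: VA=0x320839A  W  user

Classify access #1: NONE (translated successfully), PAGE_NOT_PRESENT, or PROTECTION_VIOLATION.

Walk each access:
#0 VA=0xE071B0 (w,kernel):
  L0 @0x35[7] → 0x38007  P=1,RW=1,US=1,PS=0
  L1 @0x38[7] → 0x3C007  P=1,RW=1,US=1,PS=0
  ⇒ phys 0x3C1B0  [2 reads]
#1 VA=0x1A0F3A2 (r,user):
  L0 @0x35[13] → 0x3D007  P=1,RW=1,US=1,PS=0
  L1 @0x3D[15] → 0x3F003  P=1,RW=1,US=0,PS=0
  ✗ PROTECTION_VIOLATION  [2 reads]
#2 VA=0x413FD5 (w,user):
  L0 @0x35[2] → 0x42007  P=1,RW=1,US=1,PS=0
  L1 @0x42[19] → 0x45007  P=1,RW=1,US=1,PS=0
  ⇒ phys 0x45FD5  [2 reads]
#3 VA=0xE071B0 (r,kernel):
  TLB hit vpn=0xE07 → PA=0x3C1B0
#4 VA=0x320839A (w,user):
  L0 @0x35[25] → 0x46007  P=1,RW=1,US=1,PS=0
  L1 @0x46[8] → 0x4A007  P=1,RW=1,US=1,PS=0
  ⇒ phys 0x4A39A  [2 reads]

Access #1 fault: PROTECTION_VIOLATION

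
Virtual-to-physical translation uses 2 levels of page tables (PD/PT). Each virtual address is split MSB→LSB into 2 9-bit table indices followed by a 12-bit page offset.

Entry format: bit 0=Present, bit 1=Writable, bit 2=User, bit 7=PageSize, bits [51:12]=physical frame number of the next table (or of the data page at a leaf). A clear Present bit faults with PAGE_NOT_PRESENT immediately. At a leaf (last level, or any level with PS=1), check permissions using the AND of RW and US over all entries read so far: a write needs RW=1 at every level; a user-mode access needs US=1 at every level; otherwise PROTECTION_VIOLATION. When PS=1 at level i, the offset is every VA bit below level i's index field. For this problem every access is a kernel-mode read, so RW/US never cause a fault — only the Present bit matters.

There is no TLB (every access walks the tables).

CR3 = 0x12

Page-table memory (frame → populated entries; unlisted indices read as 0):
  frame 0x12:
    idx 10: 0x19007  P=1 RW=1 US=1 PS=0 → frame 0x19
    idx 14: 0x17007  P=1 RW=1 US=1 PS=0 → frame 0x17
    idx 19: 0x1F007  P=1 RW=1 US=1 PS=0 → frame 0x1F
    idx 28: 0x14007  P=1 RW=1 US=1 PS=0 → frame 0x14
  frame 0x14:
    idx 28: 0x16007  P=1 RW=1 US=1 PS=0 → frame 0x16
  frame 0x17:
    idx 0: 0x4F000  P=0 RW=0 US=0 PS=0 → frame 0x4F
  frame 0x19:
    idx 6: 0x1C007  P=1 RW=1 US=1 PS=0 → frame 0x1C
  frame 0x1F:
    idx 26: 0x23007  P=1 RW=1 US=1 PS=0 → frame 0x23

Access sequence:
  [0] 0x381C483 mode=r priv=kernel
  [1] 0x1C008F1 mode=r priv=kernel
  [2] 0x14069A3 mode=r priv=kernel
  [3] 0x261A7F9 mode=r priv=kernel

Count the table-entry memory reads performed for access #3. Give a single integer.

Walk each access:
#0 VA=0x381C483 (r,kernel):
  L0 @0x12[28] → 0x14007  P=1,RW=1,US=1,PS=0
  L1 @0x14[28] → 0x16007  P=1,RW=1,US=1,PS=0
  → PA=0x16483  (2 entries read)
#1 VA=0x1C008F1 (r,kernel):
  L0 @0x12[14] → 0x17007  P=1,RW=1,US=1,PS=0
  L1 @0x17[0] → 0x4F000  P=0,RW=0,US=0,PS=0
  ⇒ fault: PAGE_NOT_PRESENT  — 2 lookups
#2 VA=0x14069A3 (r,kernel):
  L0 @0x12[10] → 0x19007  P=1,RW=1,US=1,PS=0
  L1 @0x19[6] → 0x1C007  P=1,RW=1,US=1,PS=0
  → PA=0x1C9A3  (2 entries read)
#3 VA=0x261A7F9 (r,kernel):
  L0 @0x12[19] → 0x1F007  P=1,RW=1,US=1,PS=0
  L1 @0x1F[26] → 0x23007  P=1,RW=1,US=1,PS=0
  → PA=0x237F9  (2 entries read)

Entries read for #3: 2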